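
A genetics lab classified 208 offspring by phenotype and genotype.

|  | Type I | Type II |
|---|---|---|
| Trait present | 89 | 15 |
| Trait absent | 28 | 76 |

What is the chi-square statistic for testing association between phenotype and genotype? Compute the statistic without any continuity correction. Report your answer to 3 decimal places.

72.694

Row totals: 104, 104. Column totals: 117, 91. Grand total N = 208.
Expected counts (row total × column total / N):
  Trait present, Type I: 104×117/208 = 58.5000
  Trait present, Type II: 104×91/208 = 45.5000
  Trait absent, Type I: 104×117/208 = 58.5000
  Trait absent, Type II: 104×91/208 = 45.5000
Contributions (O − E)²/E:
  (89 − 58.5000)²/58.5000 = 15.9017
  (15 − 45.5000)²/45.5000 = 20.4451
  (28 − 58.5000)²/58.5000 = 15.9017
  (76 − 45.5000)²/45.5000 = 20.4451
χ² = 15.9017 + 20.4451 + 15.9017 + 20.4451 = 72.694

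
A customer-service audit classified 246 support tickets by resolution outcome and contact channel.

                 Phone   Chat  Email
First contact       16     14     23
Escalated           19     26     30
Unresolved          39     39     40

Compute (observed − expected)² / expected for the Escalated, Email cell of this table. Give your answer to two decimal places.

0.10

Row total (Escalated) = 75; column total (Email) = 93; N = 246.
Expected count E = 75 × 93 / 246 = 28.354.
Contribution = (O − E)²/E = (30 − 28.354)² / 28.354 = 0.10.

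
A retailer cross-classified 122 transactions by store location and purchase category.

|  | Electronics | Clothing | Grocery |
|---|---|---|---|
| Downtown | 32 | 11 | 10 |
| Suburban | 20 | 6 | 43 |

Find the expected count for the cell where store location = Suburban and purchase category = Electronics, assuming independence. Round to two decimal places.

Row total (Suburban) = 69; column total (Electronics) = 52; grand total N = 122.
Expected count = (row total × column total) / N = 69 × 52 / 122 = 29.41.

29.41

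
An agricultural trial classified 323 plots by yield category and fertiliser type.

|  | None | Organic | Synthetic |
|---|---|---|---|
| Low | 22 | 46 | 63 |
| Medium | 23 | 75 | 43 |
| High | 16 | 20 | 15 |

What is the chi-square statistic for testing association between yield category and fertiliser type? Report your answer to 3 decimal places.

17.025

Row totals: 131, 141, 51. Column totals: 61, 141, 121. Grand total N = 323.
Expected counts (row total × column total / N):
  Low, None: 131×61/323 = 24.7399
  Low, Organic: 131×141/323 = 57.1858
  Low, Synthetic: 131×121/323 = 49.0743
  Medium, None: 141×61/323 = 26.6285
  Medium, Organic: 141×141/323 = 61.5511
  Medium, Synthetic: 141×121/323 = 52.8204
  High, None: 51×61/323 = 9.6316
  High, Organic: 51×141/323 = 22.2632
  High, Synthetic: 51×121/323 = 19.1053
Contributions (O − E)²/E:
  (22 − 24.7399)²/24.7399 = 0.3034
  (46 − 57.1858)²/57.1858 = 2.1880
  (63 − 49.0743)²/49.0743 = 3.9517
  (23 − 26.6285)²/26.6285 = 0.4944
  (75 − 61.5511)²/61.5511 = 2.9386
  (43 − 52.8204)²/52.8204 = 1.8258
  (16 − 9.6316)²/9.6316 = 4.2108
  (20 − 22.2632)²/22.2632 = 0.2301
  (15 − 19.1053)²/19.1053 = 0.8821
χ² = 0.3034 + 2.1880 + 3.9517 + 0.4944 + 2.9386 + 1.8258 + 4.2108 + 0.2301 + 0.8821 = 17.025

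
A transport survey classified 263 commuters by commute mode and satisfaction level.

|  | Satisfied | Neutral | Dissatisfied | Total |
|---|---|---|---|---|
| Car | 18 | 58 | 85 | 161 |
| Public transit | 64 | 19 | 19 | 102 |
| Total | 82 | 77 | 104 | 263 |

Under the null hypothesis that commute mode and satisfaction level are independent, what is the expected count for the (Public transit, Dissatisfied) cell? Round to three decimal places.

40.335

Row total (Public transit) = 102; column total (Dissatisfied) = 104; grand total N = 263.
Expected count = (row total × column total) / N = 102 × 104 / 263 = 40.335.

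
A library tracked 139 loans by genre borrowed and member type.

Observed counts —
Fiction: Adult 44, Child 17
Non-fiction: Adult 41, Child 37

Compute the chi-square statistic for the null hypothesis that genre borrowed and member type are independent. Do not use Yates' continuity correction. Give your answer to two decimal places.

Row totals: 61, 78. Column totals: 85, 54. Grand total N = 139.
Expected counts (row total × column total / N):
  Fiction, Adult: 61×85/139 = 37.302
  Fiction, Child: 61×54/139 = 23.698
  Non-fiction, Adult: 78×85/139 = 47.698
  Non-fiction, Child: 78×54/139 = 30.302
Contributions (O − E)²/E:
  (44 − 37.302)²/37.302 = 1.2027
  (17 − 23.698)²/23.698 = 1.8931
  (41 − 47.698)²/47.698 = 0.9406
  (37 − 30.302)²/30.302 = 1.4805
χ² = 1.2027 + 1.8931 + 0.9406 + 1.4805 = 5.52

5.52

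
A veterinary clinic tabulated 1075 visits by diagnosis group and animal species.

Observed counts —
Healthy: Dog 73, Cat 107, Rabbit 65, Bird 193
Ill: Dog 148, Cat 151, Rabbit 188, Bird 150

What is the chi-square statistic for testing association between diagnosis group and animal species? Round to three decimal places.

63.483

Row totals: 438, 637. Column totals: 221, 258, 253, 343. Grand total N = 1075.
Expected counts (row total × column total / N):
  Healthy, Dog: 438×221/1075 = 90.0447
  Healthy, Cat: 438×258/1075 = 105.1200
  Healthy, Rabbit: 438×253/1075 = 103.0828
  Healthy, Bird: 438×343/1075 = 139.7526
  Ill, Dog: 637×221/1075 = 130.9553
  Ill, Cat: 637×258/1075 = 152.8800
  Ill, Rabbit: 637×253/1075 = 149.9172
  Ill, Bird: 637×343/1075 = 203.2474
Contributions (O − E)²/E:
  (73 − 90.0447)²/90.0447 = 3.2264
  (107 − 105.1200)²/105.1200 = 0.0336
  (65 − 103.0828)²/103.0828 = 14.0693
  (193 − 139.7526)²/139.7526 = 20.2879
  (148 − 130.9553)²/130.9553 = 2.2185
  (151 − 152.8800)²/152.8800 = 0.0231
  (188 − 149.9172)²/149.9172 = 9.6740
  (150 − 203.2474)²/203.2474 = 13.9499
χ² = 3.2264 + 0.0336 + 14.0693 + 20.2879 + 2.2185 + 0.0231 + 9.6740 + 13.9499 = 63.483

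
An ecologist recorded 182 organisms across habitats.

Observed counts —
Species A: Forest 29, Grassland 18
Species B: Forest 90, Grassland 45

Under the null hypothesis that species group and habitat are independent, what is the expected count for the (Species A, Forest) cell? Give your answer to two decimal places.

Row total (Species A) = 47; column total (Forest) = 119; grand total N = 182.
Expected count = (row total × column total) / N = 47 × 119 / 182 = 30.73.

30.73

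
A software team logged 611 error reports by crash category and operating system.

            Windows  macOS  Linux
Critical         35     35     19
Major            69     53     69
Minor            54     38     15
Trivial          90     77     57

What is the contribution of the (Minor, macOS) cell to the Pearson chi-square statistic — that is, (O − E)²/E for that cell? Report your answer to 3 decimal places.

0.169

Row total (Minor) = 107; column total (macOS) = 203; N = 611.
Expected count E = 107 × 203 / 611 = 35.5499.
Contribution = (O − E)²/E = (38 − 35.5499)² / 35.5499 = 0.169.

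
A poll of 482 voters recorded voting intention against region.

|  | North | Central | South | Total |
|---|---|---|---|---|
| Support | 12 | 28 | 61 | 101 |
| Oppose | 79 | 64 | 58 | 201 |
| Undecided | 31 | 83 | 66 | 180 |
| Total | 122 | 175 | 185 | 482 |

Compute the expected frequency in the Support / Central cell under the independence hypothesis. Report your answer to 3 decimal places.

Row total (Support) = 101; column total (Central) = 175; grand total N = 482.
Expected count = (row total × column total) / N = 101 × 175 / 482 = 36.670.

36.670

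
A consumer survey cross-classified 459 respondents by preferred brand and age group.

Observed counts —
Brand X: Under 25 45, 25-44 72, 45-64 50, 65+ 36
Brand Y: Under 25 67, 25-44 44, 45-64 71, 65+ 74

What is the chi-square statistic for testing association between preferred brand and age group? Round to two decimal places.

22.03

Row totals: 203, 256. Column totals: 112, 116, 121, 110. Grand total N = 459.
Expected counts (row total × column total / N):
  Brand X, Under 25: 203×112/459 = 49.5338
  Brand X, 25-44: 203×116/459 = 51.3028
  Brand X, 45-64: 203×121/459 = 53.5142
  Brand X, 65+: 203×110/459 = 48.6492
  Brand Y, Under 25: 256×112/459 = 62.4662
  Brand Y, 25-44: 256×116/459 = 64.6972
  Brand Y, 45-64: 256×121/459 = 67.4858
  Brand Y, 65+: 256×110/459 = 61.3508
Contributions (O − E)²/E:
  (45 − 49.5338)²/49.5338 = 0.4150
  (72 − 51.3028)²/51.3028 = 8.3499
  (50 − 53.5142)²/53.5142 = 0.2308
  (36 − 48.6492)²/48.6492 = 3.2889
  (67 − 62.4662)²/62.4662 = 0.3291
  (44 − 64.6972)²/64.6972 = 6.6212
  (71 − 67.4858)²/67.4858 = 0.1830
  (74 − 61.3508)²/61.3508 = 2.6080
χ² = 0.4150 + 8.3499 + 0.2308 + 3.2889 + 0.3291 + 6.6212 + 0.1830 + 2.6080 = 22.03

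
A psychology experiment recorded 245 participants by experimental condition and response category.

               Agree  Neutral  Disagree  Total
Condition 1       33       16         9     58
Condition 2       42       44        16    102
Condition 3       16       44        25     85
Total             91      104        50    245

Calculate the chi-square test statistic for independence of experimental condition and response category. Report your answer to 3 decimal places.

Grand total N = 245.
Expected counts (row total × column total / N):
  Condition 1, Agree: 58×91/245 = 21.5429
  Condition 1, Neutral: 58×104/245 = 24.6204
  Condition 1, Disagree: 58×50/245 = 11.8367
  Condition 2, Agree: 102×91/245 = 37.8857
  Condition 2, Neutral: 102×104/245 = 43.2980
  Condition 2, Disagree: 102×50/245 = 20.8163
  Condition 3, Agree: 85×91/245 = 31.5714
  Condition 3, Neutral: 85×104/245 = 36.0816
  Condition 3, Disagree: 85×50/245 = 17.3469
Contributions (O − E)²/E:
  (33 − 21.5429)²/21.5429 = 6.0932
  (16 − 24.6204)²/24.6204 = 3.0183
  (9 − 11.8367)²/11.8367 = 0.6798
  (42 − 37.8857)²/37.8857 = 0.4468
  (44 − 43.2980)²/43.2980 = 0.0114
  (16 − 20.8163)²/20.8163 = 1.1144
  (16 − 31.5714)²/31.5714 = 7.6800
  (44 − 36.0816)²/36.0816 = 1.7378
  (25 − 17.3469)²/17.3469 = 3.3764
χ² = 6.0932 + 3.0183 + 0.6798 + 0.4468 + 0.0114 + 1.1144 + 7.6800 + 1.7378 + 3.3764 = 24.158

24.158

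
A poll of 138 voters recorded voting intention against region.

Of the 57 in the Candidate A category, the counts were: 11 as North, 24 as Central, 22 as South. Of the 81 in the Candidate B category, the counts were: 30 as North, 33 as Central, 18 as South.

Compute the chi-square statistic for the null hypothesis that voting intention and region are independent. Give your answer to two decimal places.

6.65

Row totals: 57, 81. Column totals: 41, 57, 40. Grand total N = 138.
Expected counts (row total × column total / N):
  Candidate A, North: 57×41/138 = 16.935
  Candidate A, Central: 57×57/138 = 23.543
  Candidate A, South: 57×40/138 = 16.522
  Candidate B, North: 81×41/138 = 24.065
  Candidate B, Central: 81×57/138 = 33.457
  Candidate B, South: 81×40/138 = 23.478
Contributions (O − E)²/E:
  (11 − 16.935)²/16.935 = 2.0800
  (24 − 23.543)²/23.543 = 0.0089
  (22 − 16.522)²/16.522 = 1.8163
  (30 − 24.065)²/24.065 = 1.4637
  (33 − 33.457)²/33.457 = 0.0062
  (18 − 23.478)²/23.478 = 1.2782
χ² = 2.0800 + 0.0089 + 1.8163 + 1.4637 + 0.0062 + 1.2782 = 6.65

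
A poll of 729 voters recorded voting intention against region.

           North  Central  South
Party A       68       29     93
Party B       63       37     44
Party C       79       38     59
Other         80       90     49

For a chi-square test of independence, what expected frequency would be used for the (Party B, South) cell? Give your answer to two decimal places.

48.40

Row total (Party B) = 144; column total (South) = 245; grand total N = 729.
Expected count = (row total × column total) / N = 144 × 245 / 729 = 48.40.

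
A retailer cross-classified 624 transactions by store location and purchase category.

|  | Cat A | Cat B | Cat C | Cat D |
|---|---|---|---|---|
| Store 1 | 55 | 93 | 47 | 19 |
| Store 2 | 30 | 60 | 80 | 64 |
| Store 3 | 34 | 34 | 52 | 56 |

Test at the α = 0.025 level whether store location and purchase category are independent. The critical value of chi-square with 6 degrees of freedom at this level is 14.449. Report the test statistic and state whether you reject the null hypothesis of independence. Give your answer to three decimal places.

63.880; reject H₀

Row totals: 214, 234, 176. Column totals: 119, 187, 179, 139. Grand total N = 624.
Expected counts (row total × column total / N):
  Store 1, Cat A: 214×119/624 = 40.8109
  Store 1, Cat B: 214×187/624 = 64.1314
  Store 1, Cat C: 214×179/624 = 61.3878
  Store 1, Cat D: 214×139/624 = 47.6699
  Store 2, Cat A: 234×119/624 = 44.6250
  Store 2, Cat B: 234×187/624 = 70.1250
  Store 2, Cat C: 234×179/624 = 67.1250
  Store 2, Cat D: 234×139/624 = 52.1250
  Store 3, Cat A: 176×119/624 = 33.5641
  Store 3, Cat B: 176×187/624 = 52.7436
  Store 3, Cat C: 176×179/624 = 50.4872
  Store 3, Cat D: 176×139/624 = 39.2051
Contributions (O − E)²/E:
  (55 − 40.8109)²/40.8109 = 4.9333
  (93 − 64.1314)²/64.1314 = 12.9951
  (47 − 61.3878)²/61.3878 = 3.3721
  (19 − 47.6699)²/47.6699 = 17.2428
  (30 − 44.6250)²/44.6250 = 4.7931
  (60 − 70.1250)²/70.1250 = 1.4619
  (80 − 67.1250)²/67.1250 = 2.4695
  (64 − 52.1250)²/52.1250 = 2.7053
  (34 − 33.5641)²/33.5641 = 0.0057
  (34 − 52.7436)²/52.7436 = 6.6610
  (52 − 50.4872)²/50.4872 = 0.0453
  (56 − 39.2051)²/39.2051 = 7.1947
χ² = 4.9333 + 12.9951 + 3.3721 + 17.2428 + 4.7931 + 1.4619 + 2.4695 + 2.7053 + 0.0057 + 6.6610 + 0.0453 + 7.1947 = 63.880
df = (3−1)(4−1) = 6. Since 63.880 > 14.449, reject the null hypothesis of independence at α = 0.025.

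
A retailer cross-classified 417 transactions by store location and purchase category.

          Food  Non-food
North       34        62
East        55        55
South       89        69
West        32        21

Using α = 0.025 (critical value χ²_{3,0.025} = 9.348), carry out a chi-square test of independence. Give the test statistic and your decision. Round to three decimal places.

12.960; reject H₀

Row totals: 96, 110, 158, 53. Column totals: 210, 207. Grand total N = 417.
Expected counts (row total × column total / N):
  North, Food: 96×210/417 = 48.34532
  North, Non-food: 96×207/417 = 47.65468
  East, Food: 110×210/417 = 55.39568
  East, Non-food: 110×207/417 = 54.60432
  South, Food: 158×210/417 = 79.56835
  South, Non-food: 158×207/417 = 78.43165
  West, Food: 53×210/417 = 26.69065
  West, Non-food: 53×207/417 = 26.30935
Contributions (O − E)²/E:
  (34 − 48.34532)²/48.34532 = 4.2566
  (62 − 47.65468)²/47.65468 = 4.3183
  (55 − 55.39568)²/55.39568 = 0.0028
  (55 − 54.60432)²/54.60432 = 0.0029
  (89 − 79.56835)²/79.56835 = 1.1180
  (69 − 78.43165)²/78.43165 = 1.1342
  (32 − 26.69065)²/26.69065 = 1.0561
  (21 − 26.30935)²/26.30935 = 1.0715
χ² = 4.2566 + 4.3183 + 0.0028 + 0.0029 + 1.1180 + 1.1342 + 1.0561 + 1.0715 = 12.960
df = (4−1)(2−1) = 3. Since 12.960 > 9.348, reject the null hypothesis of independence at α = 0.025.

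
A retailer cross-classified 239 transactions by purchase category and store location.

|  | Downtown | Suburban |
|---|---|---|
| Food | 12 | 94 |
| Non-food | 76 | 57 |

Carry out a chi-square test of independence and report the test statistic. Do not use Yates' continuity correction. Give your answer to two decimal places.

53.24

Row totals: 106, 133. Column totals: 88, 151. Grand total N = 239.
Expected counts (row total × column total / N):
  Food, Downtown: 106×88/239 = 39.029
  Food, Suburban: 106×151/239 = 66.971
  Non-food, Downtown: 133×88/239 = 48.971
  Non-food, Suburban: 133×151/239 = 84.029
Contributions (O − E)²/E:
  (12 − 39.029)²/39.029 = 18.7186
  (94 − 66.971)²/66.971 = 10.9087
  (76 − 48.971)²/48.971 = 14.9184
  (57 − 84.029)²/84.029 = 8.6942
χ² = 18.7186 + 10.9087 + 14.9184 + 8.6942 = 53.24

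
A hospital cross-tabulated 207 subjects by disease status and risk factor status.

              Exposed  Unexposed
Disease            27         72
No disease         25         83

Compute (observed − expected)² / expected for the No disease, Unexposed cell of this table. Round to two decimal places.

0.06

Row total (No disease) = 108; column total (Unexposed) = 155; N = 207.
Expected count E = 108 × 155 / 207 = 80.870.
Contribution = (O − E)²/E = (83 − 80.870)² / 80.870 = 0.06.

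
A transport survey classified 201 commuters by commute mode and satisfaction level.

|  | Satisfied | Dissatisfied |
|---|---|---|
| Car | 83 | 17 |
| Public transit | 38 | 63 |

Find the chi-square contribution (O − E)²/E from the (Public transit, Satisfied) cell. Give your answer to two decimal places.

8.55

Row total (Public transit) = 101; column total (Satisfied) = 121; N = 201.
Expected count E = 101 × 121 / 201 = 60.801.
Contribution = (O − E)²/E = (38 − 60.801)² / 60.801 = 8.55.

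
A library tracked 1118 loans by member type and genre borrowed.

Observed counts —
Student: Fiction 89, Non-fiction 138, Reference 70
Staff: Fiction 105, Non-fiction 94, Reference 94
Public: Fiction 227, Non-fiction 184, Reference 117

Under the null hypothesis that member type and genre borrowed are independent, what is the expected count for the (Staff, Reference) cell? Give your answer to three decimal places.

Row total (Staff) = 293; column total (Reference) = 281; grand total N = 1118.
Expected count = (row total × column total) / N = 293 × 281 / 1118 = 73.643.

73.643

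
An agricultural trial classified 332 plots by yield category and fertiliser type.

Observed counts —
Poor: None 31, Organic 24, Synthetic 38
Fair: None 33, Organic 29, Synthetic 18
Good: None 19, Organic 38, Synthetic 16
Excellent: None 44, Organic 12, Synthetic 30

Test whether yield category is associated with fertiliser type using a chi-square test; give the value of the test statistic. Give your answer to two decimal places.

34.58

Row totals: 93, 80, 73, 86. Column totals: 127, 103, 102. Grand total N = 332.
Expected counts (row total × column total / N):
  Poor, None: 93×127/332 = 35.575
  Poor, Organic: 93×103/332 = 28.852
  Poor, Synthetic: 93×102/332 = 28.572
  Fair, None: 80×127/332 = 30.602
  Fair, Organic: 80×103/332 = 24.819
  Fair, Synthetic: 80×102/332 = 24.578
  Good, None: 73×127/332 = 27.925
  Good, Organic: 73×103/332 = 22.648
  Good, Synthetic: 73×102/332 = 22.428
  Excellent, None: 86×127/332 = 32.898
  Excellent, Organic: 86×103/332 = 26.681
  Excellent, Synthetic: 86×102/332 = 26.422
Contributions (O − E)²/E:
  (31 − 35.575)²/35.575 = 0.5884
  (24 − 28.852)²/28.852 = 0.8160
  (38 − 28.572)²/28.572 = 3.1110
  (33 − 30.602)²/30.602 = 0.1879
  (29 − 24.819)²/24.819 = 0.7043
  (18 − 24.578)²/24.578 = 1.7605
  (19 − 27.925)²/27.925 = 2.8525
  (38 − 22.648)²/22.648 = 10.4064
  (16 − 22.428)²/22.428 = 1.8423
  (44 − 32.898)²/32.898 = 3.7466
  (12 − 26.681)²/26.681 = 8.0781
  (30 − 26.422)²/26.422 = 0.4845
χ² = 0.5884 + 0.8160 + 3.1110 + 0.1879 + 0.7043 + 1.7605 + 2.8525 + 10.4064 + 1.8423 + 3.7466 + 8.0781 + 0.4845 = 34.58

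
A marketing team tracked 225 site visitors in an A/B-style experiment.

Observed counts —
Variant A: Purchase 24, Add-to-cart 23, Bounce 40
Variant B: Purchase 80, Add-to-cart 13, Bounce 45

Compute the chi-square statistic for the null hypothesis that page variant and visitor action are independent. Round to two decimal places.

22.84

Row totals: 87, 138. Column totals: 104, 36, 85. Grand total N = 225.
Expected counts (row total × column total / N):
  Variant A, Purchase: 87×104/225 = 40.213
  Variant A, Add-to-cart: 87×36/225 = 13.920
  Variant A, Bounce: 87×85/225 = 32.867
  Variant B, Purchase: 138×104/225 = 63.787
  Variant B, Add-to-cart: 138×36/225 = 22.080
  Variant B, Bounce: 138×85/225 = 52.133
Contributions (O − E)²/E:
  (24 − 40.213)²/40.213 = 6.5367
  (23 − 13.920)²/13.920 = 5.9229
  (40 − 32.867)²/32.867 = 1.5480
  (80 − 63.787)²/63.787 = 4.1209
  (13 − 22.080)²/22.080 = 3.7340
  (45 − 52.133)²/52.133 = 0.9760
χ² = 6.5367 + 5.9229 + 1.5480 + 4.1209 + 3.7340 + 0.9760 = 22.84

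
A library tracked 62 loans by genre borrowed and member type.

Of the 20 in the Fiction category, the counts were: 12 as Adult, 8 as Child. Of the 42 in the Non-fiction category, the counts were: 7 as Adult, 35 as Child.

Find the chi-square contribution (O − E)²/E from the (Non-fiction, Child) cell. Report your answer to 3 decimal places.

1.183

Row total (Non-fiction) = 42; column total (Child) = 43; N = 62.
Expected count E = 42 × 43 / 62 = 29.1290.
Contribution = (O − E)²/E = (35 − 29.1290)² / 29.1290 = 1.183.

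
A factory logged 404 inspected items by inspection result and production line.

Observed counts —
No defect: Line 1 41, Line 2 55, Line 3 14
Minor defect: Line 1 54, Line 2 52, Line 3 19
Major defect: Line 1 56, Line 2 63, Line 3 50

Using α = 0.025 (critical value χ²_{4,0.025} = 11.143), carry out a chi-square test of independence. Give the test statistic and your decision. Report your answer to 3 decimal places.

16.254; reject H₀

Row totals: 110, 125, 169. Column totals: 151, 170, 83. Grand total N = 404.
Expected counts (row total × column total / N):
  No defect, Line 1: 110×151/404 = 41.1139
  No defect, Line 2: 110×170/404 = 46.2871
  No defect, Line 3: 110×83/404 = 22.5990
  Minor defect, Line 1: 125×151/404 = 46.7203
  Minor defect, Line 2: 125×170/404 = 52.5990
  Minor defect, Line 3: 125×83/404 = 25.6807
  Major defect, Line 1: 169×151/404 = 63.1658
  Major defect, Line 2: 169×170/404 = 71.1139
  Major defect, Line 3: 169×83/404 = 34.7203
Contributions (O − E)²/E:
  (41 − 41.1139)²/41.1139 = 0.0003
  (55 − 46.2871)²/46.2871 = 1.6401
  (14 − 22.5990)²/22.5990 = 3.2720
  (54 − 46.7203)²/46.7203 = 1.1343
  (52 − 52.5990)²/52.5990 = 0.0068
  (19 − 25.6807)²/25.6807 = 1.7379
  (56 − 63.1658)²/63.1658 = 0.8129
  (63 − 71.1139)²/71.1139 = 0.9258
  (50 − 34.7203)²/34.7203 = 6.7243
χ² = 0.0003 + 1.6401 + 3.2720 + 1.1343 + 0.0068 + 1.7379 + 0.8129 + 0.9258 + 6.7243 = 16.254
df = (3−1)(3−1) = 4. Since 16.254 > 11.143, reject the null hypothesis of independence at α = 0.025.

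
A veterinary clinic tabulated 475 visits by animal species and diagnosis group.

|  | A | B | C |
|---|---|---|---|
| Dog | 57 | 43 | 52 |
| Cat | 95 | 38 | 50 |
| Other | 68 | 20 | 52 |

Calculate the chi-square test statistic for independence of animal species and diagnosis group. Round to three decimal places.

13.278

Row totals: 152, 183, 140. Column totals: 220, 101, 154. Grand total N = 475.
Expected counts (row total × column total / N):
  Dog, A: 152×220/475 = 70.4000
  Dog, B: 152×101/475 = 32.3200
  Dog, C: 152×154/475 = 49.2800
  Cat, A: 183×220/475 = 84.7579
  Cat, B: 183×101/475 = 38.9116
  Cat, C: 183×154/475 = 59.3305
  Other, A: 140×220/475 = 64.8421
  Other, B: 140×101/475 = 29.7684
  Other, C: 140×154/475 = 45.3895
Contributions (O − E)²/E:
  (57 − 70.4000)²/70.4000 = 2.5506
  (43 − 32.3200)²/32.3200 = 3.5292
  (52 − 49.2800)²/49.2800 = 0.1501
  (95 − 84.7579)²/84.7579 = 1.2376
  (38 − 38.9116)²/38.9116 = 0.0214
  (50 − 59.3305)²/59.3305 = 1.4673
  (68 − 64.8421)²/64.8421 = 0.1538
  (20 − 29.7684)²/29.7684 = 3.2055
  (52 − 45.3895)²/45.3895 = 0.9627
χ² = 2.5506 + 3.5292 + 0.1501 + 1.2376 + 0.0214 + 1.4673 + 0.1538 + 3.2055 + 0.9627 = 13.278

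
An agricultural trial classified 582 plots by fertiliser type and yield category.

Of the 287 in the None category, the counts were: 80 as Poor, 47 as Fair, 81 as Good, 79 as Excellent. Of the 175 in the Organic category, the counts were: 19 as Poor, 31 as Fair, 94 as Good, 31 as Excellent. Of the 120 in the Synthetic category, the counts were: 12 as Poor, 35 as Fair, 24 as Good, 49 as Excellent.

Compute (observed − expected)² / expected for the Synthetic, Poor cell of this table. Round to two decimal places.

Row total (Synthetic) = 120; column total (Poor) = 111; N = 582.
Expected count E = 120 × 111 / 582 = 22.8866.
Contribution = (O − E)²/E = (12 − 22.8866)² / 22.8866 = 5.18.

5.18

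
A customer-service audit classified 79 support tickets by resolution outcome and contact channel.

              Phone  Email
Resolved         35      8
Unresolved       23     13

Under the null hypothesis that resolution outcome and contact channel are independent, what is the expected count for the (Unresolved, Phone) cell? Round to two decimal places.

26.43

Row total (Unresolved) = 36; column total (Phone) = 58; grand total N = 79.
Expected count = (row total × column total) / N = 36 × 58 / 79 = 26.43.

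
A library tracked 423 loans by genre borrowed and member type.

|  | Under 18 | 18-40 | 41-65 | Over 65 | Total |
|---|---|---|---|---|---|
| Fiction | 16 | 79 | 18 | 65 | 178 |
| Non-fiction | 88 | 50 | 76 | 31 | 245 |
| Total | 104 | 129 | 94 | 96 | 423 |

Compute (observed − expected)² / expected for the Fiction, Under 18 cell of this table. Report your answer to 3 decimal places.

17.613

Row total (Fiction) = 178; column total (Under 18) = 104; N = 423.
Expected count E = 178 × 104 / 423 = 43.7636.
Contribution = (O − E)²/E = (16 − 43.7636)² / 43.7636 = 17.613.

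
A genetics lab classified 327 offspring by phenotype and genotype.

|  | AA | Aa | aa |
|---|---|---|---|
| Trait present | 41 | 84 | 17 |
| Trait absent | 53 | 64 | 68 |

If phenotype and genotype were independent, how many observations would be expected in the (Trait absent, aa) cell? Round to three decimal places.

Row total (Trait absent) = 185; column total (aa) = 85; grand total N = 327.
Expected count = (row total × column total) / N = 185 × 85 / 327 = 48.089.

48.089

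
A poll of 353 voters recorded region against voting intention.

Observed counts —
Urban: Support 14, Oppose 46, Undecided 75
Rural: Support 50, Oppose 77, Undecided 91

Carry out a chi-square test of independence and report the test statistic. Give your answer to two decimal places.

10.68

Row totals: 135, 218. Column totals: 64, 123, 166. Grand total N = 353.
Expected counts (row total × column total / N):
  Urban, Support: 135×64/353 = 24.476
  Urban, Oppose: 135×123/353 = 47.040
  Urban, Undecided: 135×166/353 = 63.484
  Rural, Support: 218×64/353 = 39.524
  Rural, Oppose: 218×123/353 = 75.960
  Rural, Undecided: 218×166/353 = 102.516
Contributions (O − E)²/E:
  (14 − 24.476)²/24.476 = 4.4838
  (46 − 47.040)²/47.040 = 0.0230
  (75 − 63.484)²/63.484 = 2.0890
  (50 − 39.524)²/39.524 = 2.7767
  (77 − 75.960)²/75.960 = 0.0142
  (91 − 102.516)²/102.516 = 1.2936
χ² = 4.4838 + 0.0230 + 2.0890 + 2.7767 + 0.0142 + 1.2936 = 10.68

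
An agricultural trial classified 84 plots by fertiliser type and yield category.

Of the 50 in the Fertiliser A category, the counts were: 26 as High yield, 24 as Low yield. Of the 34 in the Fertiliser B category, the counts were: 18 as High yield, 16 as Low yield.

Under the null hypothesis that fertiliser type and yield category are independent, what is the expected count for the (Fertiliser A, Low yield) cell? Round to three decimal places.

Row total (Fertiliser A) = 50; column total (Low yield) = 40; grand total N = 84.
Expected count = (row total × column total) / N = 50 × 40 / 84 = 23.810.

23.810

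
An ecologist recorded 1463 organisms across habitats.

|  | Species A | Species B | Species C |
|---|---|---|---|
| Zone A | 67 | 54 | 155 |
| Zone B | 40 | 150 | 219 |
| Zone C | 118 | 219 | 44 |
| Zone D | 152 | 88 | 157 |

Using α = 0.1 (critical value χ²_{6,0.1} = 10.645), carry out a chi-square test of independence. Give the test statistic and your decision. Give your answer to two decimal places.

Row totals: 276, 409, 381, 397. Column totals: 377, 511, 575. Grand total N = 1463.
Expected counts (row total × column total / N):
  Zone A, Species A: 276×377/1463 = 71.122
  Zone A, Species B: 276×511/1463 = 96.402
  Zone A, Species C: 276×575/1463 = 108.476
  Zone B, Species A: 409×377/1463 = 105.395
  Zone B, Species B: 409×511/1463 = 142.856
  Zone B, Species C: 409×575/1463 = 160.748
  Zone C, Species A: 381×377/1463 = 98.180
  Zone C, Species B: 381×511/1463 = 133.077
  Zone C, Species C: 381×575/1463 = 149.744
  Zone D, Species A: 397×377/1463 = 102.303
  Zone D, Species B: 397×511/1463 = 138.665
  Zone D, Species C: 397×575/1463 = 156.032
Contributions (O − E)²/E:
  (67 − 71.122)²/71.122 = 0.2389
  (54 − 96.402)²/96.402 = 18.6503
  (155 − 108.476)²/108.476 = 19.9536
  (40 − 105.395)²/105.395 = 40.5760
  (150 − 142.856)²/142.856 = 0.3573
  (219 − 160.748)²/160.748 = 21.1094
  (118 − 98.180)²/98.180 = 4.0011
  (219 − 133.077)²/133.077 = 55.4774
  (44 − 149.744)²/149.744 = 74.6727
  (152 − 102.303)²/102.303 = 24.1419
  (88 − 138.665)²/138.665 = 18.5118
  (157 − 156.032)²/156.032 = 0.0060
χ² = 0.2389 + 18.6503 + 19.9536 + 40.5760 + 0.3573 + 21.1094 + 4.0011 + 55.4774 + 74.6727 + 24.1419 + 18.5118 + 0.0060 = 277.70
df = (4−1)(3−1) = 6. Since 277.70 > 10.645, reject the null hypothesis of independence at α = 0.1.

277.70; reject H₀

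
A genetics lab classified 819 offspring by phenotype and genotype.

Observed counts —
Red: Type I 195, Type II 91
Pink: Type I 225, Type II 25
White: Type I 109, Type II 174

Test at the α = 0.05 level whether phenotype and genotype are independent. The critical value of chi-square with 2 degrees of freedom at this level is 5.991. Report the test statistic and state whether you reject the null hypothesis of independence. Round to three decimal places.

Row totals: 286, 250, 283. Column totals: 529, 290. Grand total N = 819.
Expected counts (row total × column total / N):
  Red, Type I: 286×529/819 = 184.7302
  Red, Type II: 286×290/819 = 101.2698
  Pink, Type I: 250×529/819 = 161.4774
  Pink, Type II: 250×290/819 = 88.5226
  White, Type I: 283×529/819 = 182.7924
  White, Type II: 283×290/819 = 100.2076
Contributions (O − E)²/E:
  (195 − 184.7302)²/184.7302 = 0.5709
  (91 − 101.2698)²/101.2698 = 1.0415
  (225 − 161.4774)²/161.4774 = 24.9888
  (25 − 88.5226)²/88.5226 = 45.5829
  (109 − 182.7924)²/182.7924 = 29.7896
  (174 − 100.2076)²/100.2076 = 54.3404
χ² = 0.5709 + 1.0415 + 24.9888 + 45.5829 + 29.7896 + 54.3404 = 156.314
df = (3−1)(2−1) = 2. Since 156.314 > 5.991, reject the null hypothesis of independence at α = 0.05.

156.314; reject H₀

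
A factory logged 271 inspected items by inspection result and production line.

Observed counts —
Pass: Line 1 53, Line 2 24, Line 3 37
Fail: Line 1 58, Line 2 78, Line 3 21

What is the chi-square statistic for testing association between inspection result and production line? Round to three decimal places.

27.086

Row totals: 114, 157. Column totals: 111, 102, 58. Grand total N = 271.
Expected counts (row total × column total / N):
  Pass, Line 1: 114×111/271 = 46.69373
  Pass, Line 2: 114×102/271 = 42.90775
  Pass, Line 3: 114×58/271 = 24.39852
  Fail, Line 1: 157×111/271 = 64.30627
  Fail, Line 2: 157×102/271 = 59.09225
  Fail, Line 3: 157×58/271 = 33.60148
Contributions (O − E)²/E:
  (53 − 46.69373)²/46.69373 = 0.8517
  (24 − 42.90775)²/42.90775 = 8.3319
  (37 − 24.39852)²/24.39852 = 6.5085
  (58 − 64.30627)²/64.30627 = 0.6184
  (78 − 59.09225)²/59.09225 = 6.0499
  (21 − 33.60148)²/33.60148 = 4.7259
χ² = 0.8517 + 8.3319 + 6.5085 + 0.6184 + 6.0499 + 4.7259 = 27.086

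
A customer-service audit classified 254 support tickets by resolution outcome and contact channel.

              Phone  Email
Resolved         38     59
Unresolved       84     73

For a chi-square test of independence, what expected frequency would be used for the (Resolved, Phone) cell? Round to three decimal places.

Row total (Resolved) = 97; column total (Phone) = 122; grand total N = 254.
Expected count = (row total × column total) / N = 97 × 122 / 254 = 46.591.

46.591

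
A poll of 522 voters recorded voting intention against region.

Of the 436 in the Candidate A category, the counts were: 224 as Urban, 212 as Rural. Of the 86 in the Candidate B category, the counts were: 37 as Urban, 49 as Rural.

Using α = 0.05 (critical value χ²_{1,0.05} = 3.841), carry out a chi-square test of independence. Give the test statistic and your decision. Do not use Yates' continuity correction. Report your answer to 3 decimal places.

2.005; fail to reject H₀

Row totals: 436, 86. Column totals: 261, 261. Grand total N = 522.
Expected counts (row total × column total / N):
  Candidate A, Urban: 436×261/522 = 218.0000
  Candidate A, Rural: 436×261/522 = 218.0000
  Candidate B, Urban: 86×261/522 = 43.0000
  Candidate B, Rural: 86×261/522 = 43.0000
Contributions (O − E)²/E:
  (224 − 218.0000)²/218.0000 = 0.1651
  (212 − 218.0000)²/218.0000 = 0.1651
  (37 − 43.0000)²/43.0000 = 0.8372
  (49 − 43.0000)²/43.0000 = 0.8372
χ² = 0.1651 + 0.1651 + 0.8372 + 0.8372 = 2.005
df = (2−1)(2−1) = 1. Since 2.005 < 3.841, fail to reject the null hypothesis of independence at α = 0.05.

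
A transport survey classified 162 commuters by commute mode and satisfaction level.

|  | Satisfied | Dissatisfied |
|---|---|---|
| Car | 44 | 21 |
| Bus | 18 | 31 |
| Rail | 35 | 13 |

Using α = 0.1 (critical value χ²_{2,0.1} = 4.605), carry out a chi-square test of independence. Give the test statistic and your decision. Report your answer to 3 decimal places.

15.973; reject H₀

Row totals: 65, 49, 48. Column totals: 97, 65. Grand total N = 162.
Expected counts (row total × column total / N):
  Car, Satisfied: 65×97/162 = 38.9198
  Car, Dissatisfied: 65×65/162 = 26.0802
  Bus, Satisfied: 49×97/162 = 29.3395
  Bus, Dissatisfied: 49×65/162 = 19.6605
  Rail, Satisfied: 48×97/162 = 28.7407
  Rail, Dissatisfied: 48×65/162 = 19.2593
Contributions (O − E)²/E:
  (44 − 38.9198)²/38.9198 = 0.6631
  (21 − 26.0802)²/26.0802 = 0.9896
  (18 − 29.3395)²/29.3395 = 4.3826
  (31 − 19.6605)²/19.6605 = 6.5402
  (35 − 28.7407)²/28.7407 = 1.3632
  (13 − 19.2593)²/19.2593 = 2.0343
χ² = 0.6631 + 0.9896 + 4.3826 + 6.5402 + 1.3632 + 2.0343 = 15.973
df = (3−1)(2−1) = 2. Since 15.973 > 4.605, reject the null hypothesis of independence at α = 0.1.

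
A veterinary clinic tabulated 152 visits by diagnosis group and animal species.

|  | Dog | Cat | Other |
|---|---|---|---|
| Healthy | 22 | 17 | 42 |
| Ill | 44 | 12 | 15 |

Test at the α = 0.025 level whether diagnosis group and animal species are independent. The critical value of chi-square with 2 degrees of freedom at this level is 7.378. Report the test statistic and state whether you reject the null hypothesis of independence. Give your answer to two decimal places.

20.42; reject H₀

Row totals: 81, 71. Column totals: 66, 29, 57. Grand total N = 152.
Expected counts (row total × column total / N):
  Healthy, Dog: 81×66/152 = 35.171
  Healthy, Cat: 81×29/152 = 15.454
  Healthy, Other: 81×57/152 = 30.375
  Ill, Dog: 71×66/152 = 30.829
  Ill, Cat: 71×29/152 = 13.546
  Ill, Other: 71×57/152 = 26.625
Contributions (O − E)²/E:
  (22 − 35.171)²/35.171 = 4.9323
  (17 − 15.454)²/15.454 = 0.1547
  (42 − 30.375)²/30.375 = 4.4491
  (44 − 30.829)²/30.829 = 5.6270
  (12 − 13.546)²/13.546 = 0.1764
  (15 − 26.625)²/26.625 = 5.0757
χ² = 4.9323 + 0.1547 + 4.4491 + 5.6270 + 0.1764 + 5.0757 = 20.42
df = (2−1)(3−1) = 2. Since 20.42 > 7.378, reject the null hypothesis of independence at α = 0.025.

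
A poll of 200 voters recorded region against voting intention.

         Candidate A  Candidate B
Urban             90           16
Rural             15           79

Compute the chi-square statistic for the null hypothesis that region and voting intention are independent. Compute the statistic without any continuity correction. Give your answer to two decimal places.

Row totals: 106, 94. Column totals: 105, 95. Grand total N = 200.
Expected counts (row total × column total / N):
  Urban, Candidate A: 106×105/200 = 55.650
  Urban, Candidate B: 106×95/200 = 50.350
  Rural, Candidate A: 94×105/200 = 49.350
  Rural, Candidate B: 94×95/200 = 44.650
Contributions (O − E)²/E:
  (90 − 55.650)²/55.650 = 21.2026
  (16 − 50.350)²/50.350 = 23.4344
  (15 − 49.350)²/49.350 = 23.9093
  (79 − 44.650)²/44.650 = 26.4260
χ² = 21.2026 + 23.4344 + 23.9093 + 26.4260 = 94.97

94.97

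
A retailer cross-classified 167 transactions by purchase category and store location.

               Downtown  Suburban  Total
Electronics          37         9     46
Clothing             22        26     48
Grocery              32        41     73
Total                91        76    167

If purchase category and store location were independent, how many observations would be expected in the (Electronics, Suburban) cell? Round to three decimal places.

20.934

Row total (Electronics) = 46; column total (Suburban) = 76; grand total N = 167.
Expected count = (row total × column total) / N = 46 × 76 / 167 = 20.934.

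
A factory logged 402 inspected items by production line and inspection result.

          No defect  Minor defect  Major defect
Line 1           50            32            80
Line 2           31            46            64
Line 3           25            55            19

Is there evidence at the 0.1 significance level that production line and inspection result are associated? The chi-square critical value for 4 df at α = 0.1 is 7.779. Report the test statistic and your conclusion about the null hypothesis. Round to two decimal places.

Row totals: 162, 141, 99. Column totals: 106, 133, 163. Grand total N = 402.
Expected counts (row total × column total / N):
  Line 1, No defect: 162×106/402 = 42.7164
  Line 1, Minor defect: 162×133/402 = 53.5970
  Line 1, Major defect: 162×163/402 = 65.6866
  Line 2, No defect: 141×106/402 = 37.1791
  Line 2, Minor defect: 141×133/402 = 46.6493
  Line 2, Major defect: 141×163/402 = 57.1716
  Line 3, No defect: 99×106/402 = 26.1045
  Line 3, Minor defect: 99×133/402 = 32.7537
  Line 3, Major defect: 99×163/402 = 40.1418
Contributions (O − E)²/E:
  (50 − 42.7164)²/42.7164 = 1.2419
  (32 − 53.5970)²/53.5970 = 8.7025
  (80 − 65.6866)²/65.6866 = 3.1190
  (31 − 37.1791)²/37.1791 = 1.0270
  (46 − 46.6493)²/46.6493 = 0.0090
  (64 − 57.1716)²/57.1716 = 0.8156
  (25 − 26.1045)²/26.1045 = 0.0467
  (55 − 32.7537)²/32.7537 = 15.1097
  (19 − 40.1418)²/40.1418 = 11.1349
χ² = 1.2419 + 8.7025 + 3.1190 + 1.0270 + 0.0090 + 0.8156 + 0.0467 + 15.1097 + 11.1349 = 41.21
df = (3−1)(3−1) = 4. Since 41.21 > 7.779, reject the null hypothesis of independence at α = 0.1.

41.21; reject H₀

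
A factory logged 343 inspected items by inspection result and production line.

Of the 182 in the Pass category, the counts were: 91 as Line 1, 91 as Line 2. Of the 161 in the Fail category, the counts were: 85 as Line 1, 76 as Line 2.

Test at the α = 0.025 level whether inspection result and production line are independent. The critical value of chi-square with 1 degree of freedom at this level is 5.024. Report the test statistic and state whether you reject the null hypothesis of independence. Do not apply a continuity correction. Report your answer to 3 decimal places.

0.267; fail to reject H₀

Row totals: 182, 161. Column totals: 176, 167. Grand total N = 343.
Expected counts (row total × column total / N):
  Pass, Line 1: 182×176/343 = 93.3878
  Pass, Line 2: 182×167/343 = 88.6122
  Fail, Line 1: 161×176/343 = 82.6122
  Fail, Line 2: 161×167/343 = 78.3878
Contributions (O − E)²/E:
  (91 − 93.3878)²/93.3878 = 0.0611
  (91 − 88.6122)²/88.6122 = 0.0643
  (85 − 82.6122)²/82.6122 = 0.0690
  (76 − 78.3878)²/78.3878 = 0.0727
χ² = 0.0611 + 0.0643 + 0.0690 + 0.0727 = 0.267
df = (2−1)(2−1) = 1. Since 0.267 < 5.024, fail to reject the null hypothesis of independence at α = 0.025.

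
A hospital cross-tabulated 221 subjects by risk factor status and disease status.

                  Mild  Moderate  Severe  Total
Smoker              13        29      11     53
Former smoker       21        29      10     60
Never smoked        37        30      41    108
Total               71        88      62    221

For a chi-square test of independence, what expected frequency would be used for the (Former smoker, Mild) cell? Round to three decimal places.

Row total (Former smoker) = 60; column total (Mild) = 71; grand total N = 221.
Expected count = (row total × column total) / N = 60 × 71 / 221 = 19.276.

19.276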